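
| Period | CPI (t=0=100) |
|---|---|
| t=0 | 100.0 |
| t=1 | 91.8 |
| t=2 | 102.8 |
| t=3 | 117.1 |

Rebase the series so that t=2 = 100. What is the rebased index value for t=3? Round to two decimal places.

113.91

Rebased(t=3) = 117.1 / 102.8 × 100 = 113.9105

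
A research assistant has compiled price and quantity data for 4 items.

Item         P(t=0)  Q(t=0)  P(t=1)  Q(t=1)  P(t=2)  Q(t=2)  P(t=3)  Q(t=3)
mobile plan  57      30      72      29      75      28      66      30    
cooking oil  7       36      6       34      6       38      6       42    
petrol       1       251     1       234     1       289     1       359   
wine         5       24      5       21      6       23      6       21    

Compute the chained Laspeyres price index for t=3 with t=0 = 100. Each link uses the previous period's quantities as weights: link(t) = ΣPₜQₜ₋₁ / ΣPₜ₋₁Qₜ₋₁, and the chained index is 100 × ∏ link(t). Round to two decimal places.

111.37

Link t=0→t=1:
ΣP(t=1)Q(t=0) = 72×30 + 6×36 + 1×251 + 5×24 = 2160 + 216 + 251 + 120 = 2747
ΣP(t=0)Q(t=0) = 57×30 + 7×36 + 1×251 + 5×24 = 1710 + 252 + 251 + 120 = 2333
link = 2747/2333 = 1.177454
Link t=1→t=2:
ΣP(t=2)Q(t=1) = 75×29 + 6×34 + 1×234 + 6×21 = 2175 + 204 + 234 + 126 = 2739
ΣP(t=1)Q(t=1) = 72×29 + 6×34 + 1×234 + 5×21 = 2088 + 204 + 234 + 105 = 2631
link = 2739/2631 = 1.041049
Link t=2→t=3:
ΣP(t=3)Q(t=2) = 66×28 + 6×38 + 1×289 + 6×23 = 1848 + 228 + 289 + 138 = 2503
ΣP(t=2)Q(t=2) = 75×28 + 6×38 + 1×289 + 6×23 = 2100 + 228 + 289 + 138 = 2755
link = 2503/2755 = 0.908530
Chained index = 100 × 1.177454 × 1.041049 × 0.908530 = 111.3664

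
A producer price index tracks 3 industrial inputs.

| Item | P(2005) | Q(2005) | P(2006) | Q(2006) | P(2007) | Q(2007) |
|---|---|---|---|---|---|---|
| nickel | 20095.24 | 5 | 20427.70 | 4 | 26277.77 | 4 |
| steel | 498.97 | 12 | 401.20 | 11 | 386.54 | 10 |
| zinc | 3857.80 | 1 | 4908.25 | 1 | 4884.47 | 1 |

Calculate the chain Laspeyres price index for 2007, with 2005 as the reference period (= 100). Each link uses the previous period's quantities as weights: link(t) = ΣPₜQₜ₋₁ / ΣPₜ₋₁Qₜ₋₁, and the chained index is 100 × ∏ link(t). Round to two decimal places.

127.25

Link 2005→2006:
ΣP(2006)Q(2005) = 20427.70×5 + 401.20×12 + 4908.25×1 = 102138.5 + 4814.4 + 4908.25 = 111861.15
ΣP(2005)Q(2005) = 20095.24×5 + 498.97×12 + 3857.80×1 = 100476.2 + 5987.64 + 3857.8 = 110321.64
link = 111861.15/110321.64 = 1.013955
Link 2006→2007:
ΣP(2007)Q(2006) = 26277.77×4 + 386.54×11 + 4884.47×1 = 105111.08 + 4251.94 + 4884.47 = 114247.49
ΣP(2006)Q(2006) = 20427.70×4 + 401.20×11 + 4908.25×1 = 81710.8 + 4413.2 + 4908.25 = 91032.25
link = 114247.49/91032.25 = 1.255022
Chained index = 100 × 1.013955 × 1.255022 = 127.2536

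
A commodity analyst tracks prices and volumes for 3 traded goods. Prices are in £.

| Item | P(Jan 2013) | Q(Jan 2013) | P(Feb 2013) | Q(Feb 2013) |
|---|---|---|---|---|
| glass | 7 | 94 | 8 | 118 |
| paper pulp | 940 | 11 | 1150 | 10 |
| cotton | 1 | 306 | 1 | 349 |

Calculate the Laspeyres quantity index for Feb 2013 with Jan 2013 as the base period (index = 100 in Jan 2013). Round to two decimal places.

93.55

Laspeyres quantity index uses base-period prices as weights.
ΣP(Jan 2013)·Q(Feb 2013) = 7×118 + 940×10 + 1×349 = 826 + 9400 + 349 = 10575
ΣP(Jan 2013)·Q(Jan 2013) = 7×94 + 940×11 + 1×306 = 658 + 10340 + 306 = 11304
Index = 10575 / 11304 × 100 = 93.5510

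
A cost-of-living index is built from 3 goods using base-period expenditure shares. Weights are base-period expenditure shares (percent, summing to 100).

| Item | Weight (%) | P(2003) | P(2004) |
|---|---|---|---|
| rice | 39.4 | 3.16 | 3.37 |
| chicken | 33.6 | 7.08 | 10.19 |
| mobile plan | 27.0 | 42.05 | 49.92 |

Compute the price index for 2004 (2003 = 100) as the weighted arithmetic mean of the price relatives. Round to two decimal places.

122.43

rice: 39.4 × (3.37/3.16) = 39.4 × 1.066456 = 42.0184
chicken: 33.6 × (10.19/7.08) = 33.6 × 1.439266 = 48.3593
mobile plan: 27.0 × (49.92/42.05) = 27.0 × 1.187158 = 32.0533
Index = Σ wᵢ·(p₁ᵢ/p₀ᵢ) = 42.0184 + 48.3593 + 32.0533 = 122.4309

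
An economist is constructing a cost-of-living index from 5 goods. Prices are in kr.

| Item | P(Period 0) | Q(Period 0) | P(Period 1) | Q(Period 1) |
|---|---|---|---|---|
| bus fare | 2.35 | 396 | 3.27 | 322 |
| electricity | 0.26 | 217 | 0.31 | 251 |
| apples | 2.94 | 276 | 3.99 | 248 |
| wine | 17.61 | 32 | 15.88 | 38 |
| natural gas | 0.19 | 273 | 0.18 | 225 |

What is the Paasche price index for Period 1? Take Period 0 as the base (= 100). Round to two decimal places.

Paasche price index uses current-period quantities as weights.
ΣP(Period 1)·Q(Period 1) = 3.27×322 + 0.31×251 + 3.99×248 + 15.88×38 + 0.18×225 = 1052.94 + 77.81 + 989.52 + 603.44 + 40.5 = 2764.21
ΣP(Period 0)·Q(Period 1) = 2.35×322 + 0.26×251 + 2.94×248 + 17.61×38 + 0.19×225 = 756.7 + 65.26 + 729.12 + 669.18 + 42.75 = 2263.01
Index = 2764.21 / 2263.01 × 100 = 122.1475

122.15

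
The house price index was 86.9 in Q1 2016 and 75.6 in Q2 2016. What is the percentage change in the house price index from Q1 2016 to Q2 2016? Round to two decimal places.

Change = (75.6 − 86.9) / 86.9 × 100
       = -11.3 / 86.9 × 100 = -13.0035%

-13.00%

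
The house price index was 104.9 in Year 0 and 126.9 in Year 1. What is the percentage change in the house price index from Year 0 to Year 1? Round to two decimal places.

20.97%

Change = (126.9 − 104.9) / 104.9 × 100
       = 22.0 / 104.9 × 100 = 20.9724%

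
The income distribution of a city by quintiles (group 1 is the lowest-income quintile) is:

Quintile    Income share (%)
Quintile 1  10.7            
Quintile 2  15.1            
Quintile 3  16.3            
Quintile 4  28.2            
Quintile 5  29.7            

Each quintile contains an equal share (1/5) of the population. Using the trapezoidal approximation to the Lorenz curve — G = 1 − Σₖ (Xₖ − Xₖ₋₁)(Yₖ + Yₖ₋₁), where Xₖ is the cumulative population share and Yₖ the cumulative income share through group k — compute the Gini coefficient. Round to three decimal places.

0.204

Cumulative income shares Yₖ: 0.1070, 0.2580, 0.4210, 0.7030, 1.0000
Σ (Xₖ−Xₖ₋₁)(Yₖ+Yₖ₋₁) = (1/5)(0.1070+0.0000) + (1/5)(0.2580+0.1070) + (1/5)(0.4210+0.2580) + (1/5)(0.7030+0.4210) + (1/5)(1.0000+0.7030)
  = 0.0214 + 0.0730 + 0.1358 + 0.2248 + 0.3406 = 0.7956
G = 1 − 0.7956 = 0.2044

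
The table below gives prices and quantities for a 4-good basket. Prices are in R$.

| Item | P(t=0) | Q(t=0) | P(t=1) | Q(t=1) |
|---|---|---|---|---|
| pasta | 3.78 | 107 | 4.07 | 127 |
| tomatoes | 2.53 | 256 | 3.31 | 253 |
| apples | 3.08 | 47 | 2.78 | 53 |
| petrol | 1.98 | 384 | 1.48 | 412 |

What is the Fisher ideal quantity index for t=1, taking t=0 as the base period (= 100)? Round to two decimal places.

106.89

Laspeyres component (base-period weights):
ΣP(t=0)Q(t=1) = 3.78×127 + 2.53×253 + 3.08×53 + 1.98×412 = 480.06 + 640.09 + 163.24 + 815.76 = 2099.15
ΣP(t=0)Q(t=0) = 3.78×107 + 2.53×256 + 3.08×47 + 1.98×384 = 404.46 + 647.68 + 144.76 + 760.32 = 1957.22
L = 2099.15 / 1957.22 × 100 = 107.2516
Paasche component (current-period weights):
ΣP(t=1)Q(t=1) = 4.07×127 + 3.31×253 + 2.78×53 + 1.48×412 = 516.89 + 837.43 + 147.34 + 609.76 = 2111.42
ΣP(t=1)Q(t=0) = 4.07×107 + 3.31×256 + 2.78×47 + 1.48×384 = 435.49 + 847.36 + 130.66 + 568.32 = 1981.83
P = 2111.42 / 1981.83 × 100 = 106.5389
Fisher = √(L × P) = √(107.2516 × 106.5389) = 106.8947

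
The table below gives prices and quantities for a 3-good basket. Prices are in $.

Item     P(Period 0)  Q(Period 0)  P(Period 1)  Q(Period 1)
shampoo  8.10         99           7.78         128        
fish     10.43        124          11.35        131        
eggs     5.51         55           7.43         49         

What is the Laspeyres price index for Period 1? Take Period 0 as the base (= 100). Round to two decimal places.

Laspeyres price index uses base-period quantities as weights.
ΣP(Period 1)·Q(Period 0) = 7.78×99 + 11.35×124 + 7.43×55 = 770.22 + 1407.4 + 408.65 = 2586.27
ΣP(Period 0)·Q(Period 0) = 8.10×99 + 10.43×124 + 5.51×55 = 801.9 + 1293.32 + 303.05 = 2398.27
Index = 2586.27 / 2398.27 × 100 = 107.8390

107.84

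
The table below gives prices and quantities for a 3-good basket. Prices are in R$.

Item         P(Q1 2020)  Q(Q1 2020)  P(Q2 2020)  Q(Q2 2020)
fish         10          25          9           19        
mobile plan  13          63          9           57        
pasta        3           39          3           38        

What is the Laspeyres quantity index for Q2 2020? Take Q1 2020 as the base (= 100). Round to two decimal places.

88.11

Laspeyres quantity index uses base-period prices as weights.
ΣP(Q1 2020)·Q(Q2 2020) = 10×19 + 13×57 + 3×38 = 190 + 741 + 114 = 1045
ΣP(Q1 2020)·Q(Q1 2020) = 10×25 + 13×63 + 3×39 = 250 + 819 + 117 = 1186
Index = 1045 / 1186 × 100 = 88.1113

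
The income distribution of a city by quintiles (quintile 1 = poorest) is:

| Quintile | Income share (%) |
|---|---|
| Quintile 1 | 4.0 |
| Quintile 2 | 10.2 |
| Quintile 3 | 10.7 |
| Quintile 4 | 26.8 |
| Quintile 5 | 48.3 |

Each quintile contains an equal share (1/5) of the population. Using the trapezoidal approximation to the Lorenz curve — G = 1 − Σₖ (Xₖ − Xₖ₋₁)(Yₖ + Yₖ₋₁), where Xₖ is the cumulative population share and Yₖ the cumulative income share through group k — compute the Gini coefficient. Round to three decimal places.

Cumulative income shares Yₖ: 0.0400, 0.1420, 0.2490, 0.5170, 1.0000
Σ (Xₖ−Xₖ₋₁)(Yₖ+Yₖ₋₁) = (1/5)(0.0400+0.0000) + (1/5)(0.1420+0.0400) + (1/5)(0.2490+0.1420) + (1/5)(0.5170+0.2490) + (1/5)(1.0000+0.5170)
  = 0.0080 + 0.0364 + 0.0782 + 0.1532 + 0.3034 = 0.5792
G = 1 − 0.5792 = 0.4208

0.421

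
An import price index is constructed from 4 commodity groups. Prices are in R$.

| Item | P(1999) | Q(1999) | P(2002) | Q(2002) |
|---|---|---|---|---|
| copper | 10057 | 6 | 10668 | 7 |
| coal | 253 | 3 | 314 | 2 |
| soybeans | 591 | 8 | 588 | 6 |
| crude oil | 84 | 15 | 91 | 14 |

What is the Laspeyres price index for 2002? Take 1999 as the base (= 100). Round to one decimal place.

105.9

Laspeyres price index uses base-period quantities as weights.
ΣP(2002)·Q(1999) = 10668×6 + 314×3 + 588×8 + 91×15 = 64008 + 942 + 4704 + 1365 = 71019
ΣP(1999)·Q(1999) = 10057×6 + 253×3 + 591×8 + 84×15 = 60342 + 759 + 4728 + 1260 = 67089
Index = 71019 / 67089 × 100 = 105.8579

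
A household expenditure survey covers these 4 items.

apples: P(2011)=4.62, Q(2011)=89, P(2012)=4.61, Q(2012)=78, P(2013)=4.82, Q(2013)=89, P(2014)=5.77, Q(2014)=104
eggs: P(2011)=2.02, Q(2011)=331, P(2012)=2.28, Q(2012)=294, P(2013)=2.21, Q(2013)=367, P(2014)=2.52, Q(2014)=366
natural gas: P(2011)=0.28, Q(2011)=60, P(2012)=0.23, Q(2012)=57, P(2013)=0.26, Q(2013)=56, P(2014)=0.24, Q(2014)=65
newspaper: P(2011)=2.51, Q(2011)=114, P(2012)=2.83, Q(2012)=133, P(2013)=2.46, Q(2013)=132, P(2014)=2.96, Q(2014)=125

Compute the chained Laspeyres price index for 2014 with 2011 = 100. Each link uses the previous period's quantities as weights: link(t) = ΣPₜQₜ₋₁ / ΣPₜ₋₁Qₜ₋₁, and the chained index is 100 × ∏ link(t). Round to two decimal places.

Link 2011→2012:
ΣP(2012)Q(2011) = 4.61×89 + 2.28×331 + 0.23×60 + 2.83×114 = 410.29 + 754.68 + 13.8 + 322.62 = 1501.39
ΣP(2011)Q(2011) = 4.62×89 + 2.02×331 + 0.28×60 + 2.51×114 = 411.18 + 668.62 + 16.8 + 286.14 = 1382.74
link = 1501.39/1382.74 = 1.085808
Link 2012→2013:
ΣP(2013)Q(2012) = 4.82×78 + 2.21×294 + 0.26×57 + 2.46×133 = 375.96 + 649.74 + 14.82 + 327.18 = 1367.7
ΣP(2012)Q(2012) = 4.61×78 + 2.28×294 + 0.23×57 + 2.83×133 = 359.58 + 670.32 + 13.11 + 376.39 = 1419.4
link = 1367.7/1419.4 = 0.963576
Link 2013→2014:
ΣP(2014)Q(2013) = 5.77×89 + 2.52×367 + 0.24×56 + 2.96×132 = 513.53 + 924.84 + 13.44 + 390.72 = 1842.53
ΣP(2013)Q(2013) = 4.82×89 + 2.21×367 + 0.26×56 + 2.46×132 = 428.98 + 811.07 + 14.56 + 324.72 = 1579.33
link = 1842.53/1579.33 = 1.166653
Chained index = 100 × 1.085808 × 0.963576 × 1.166653 = 122.0621

122.06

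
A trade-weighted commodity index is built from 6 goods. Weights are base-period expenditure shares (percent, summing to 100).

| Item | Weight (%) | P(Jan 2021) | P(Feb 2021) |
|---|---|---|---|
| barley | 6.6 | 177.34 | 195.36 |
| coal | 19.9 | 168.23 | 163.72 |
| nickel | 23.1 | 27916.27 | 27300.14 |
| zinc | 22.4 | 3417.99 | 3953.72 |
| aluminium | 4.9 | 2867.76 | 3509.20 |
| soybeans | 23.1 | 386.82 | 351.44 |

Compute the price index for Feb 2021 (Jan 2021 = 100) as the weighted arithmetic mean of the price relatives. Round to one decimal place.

102.1

barley: 6.6 × (195.36/177.34) = 6.6 × 1.101613 = 7.2706
coal: 19.9 × (163.72/168.23) = 19.9 × 0.973191 = 19.3665
nickel: 23.1 × (27300.14/27916.27) = 23.1 × 0.977929 = 22.5902
zinc: 22.4 × (3953.72/3417.99) = 22.4 × 1.156738 = 25.9109
aluminium: 4.9 × (3509.20/2867.76) = 4.9 × 1.223673 = 5.9960
soybeans: 23.1 × (351.44/386.82) = 23.1 × 0.908536 = 20.9872
Index = Σ wᵢ·(p₁ᵢ/p₀ᵢ) = 7.2706 + 19.3665 + 22.5902 + 25.9109 + 5.9960 + 20.9872 = 102.1214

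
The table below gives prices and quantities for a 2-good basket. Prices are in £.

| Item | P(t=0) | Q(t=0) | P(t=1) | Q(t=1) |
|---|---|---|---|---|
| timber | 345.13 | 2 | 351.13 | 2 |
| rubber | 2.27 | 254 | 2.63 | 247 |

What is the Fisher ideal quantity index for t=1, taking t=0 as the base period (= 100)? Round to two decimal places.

Laspeyres component (base-period weights):
ΣP(t=0)Q(t=1) = 345.13×2 + 2.27×247 = 690.26 + 560.69 = 1250.95
ΣP(t=0)Q(t=0) = 345.13×2 + 2.27×254 = 690.26 + 576.58 = 1266.84
L = 1250.95 / 1266.84 × 100 = 98.7457
Paasche component (current-period weights):
ΣP(t=1)Q(t=1) = 351.13×2 + 2.63×247 = 702.26 + 649.61 = 1351.87
ΣP(t=1)Q(t=0) = 351.13×2 + 2.63×254 = 702.26 + 668.02 = 1370.28
P = 1351.87 / 1370.28 × 100 = 98.6565
Fisher = √(L × P) = √(98.7457 × 98.6565) = 98.7011

98.70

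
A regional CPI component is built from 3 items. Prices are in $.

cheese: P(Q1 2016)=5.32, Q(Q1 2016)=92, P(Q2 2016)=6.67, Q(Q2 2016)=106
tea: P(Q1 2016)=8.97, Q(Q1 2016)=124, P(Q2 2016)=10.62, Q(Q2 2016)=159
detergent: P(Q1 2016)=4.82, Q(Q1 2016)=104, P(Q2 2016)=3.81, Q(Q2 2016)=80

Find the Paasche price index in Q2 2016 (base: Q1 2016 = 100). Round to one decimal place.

113.7

Paasche price index uses current-period quantities as weights.
ΣP(Q2 2016)·Q(Q2 2016) = 6.67×106 + 10.62×159 + 3.81×80 = 707.02 + 1688.58 + 304.8 = 2700.4
ΣP(Q1 2016)·Q(Q2 2016) = 5.32×106 + 8.97×159 + 4.82×80 = 563.92 + 1426.23 + 385.6 = 2375.75
Index = 2700.4 / 2375.75 × 100 = 113.6652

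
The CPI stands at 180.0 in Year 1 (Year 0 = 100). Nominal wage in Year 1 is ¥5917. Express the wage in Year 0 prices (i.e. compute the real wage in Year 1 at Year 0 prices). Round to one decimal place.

Real = Nominal ÷ (Index/100) = 5917 ÷ (180.0/100)
     = 5917 ÷ 1.800 = 3287.2222

3287.2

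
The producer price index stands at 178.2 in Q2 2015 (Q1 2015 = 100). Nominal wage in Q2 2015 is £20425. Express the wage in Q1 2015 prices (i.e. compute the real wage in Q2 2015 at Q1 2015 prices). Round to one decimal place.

Real = Nominal ÷ (Index/100) = 20425 ÷ (178.2/100)
     = 20425 ÷ 1.782 = 11461.8406

11461.8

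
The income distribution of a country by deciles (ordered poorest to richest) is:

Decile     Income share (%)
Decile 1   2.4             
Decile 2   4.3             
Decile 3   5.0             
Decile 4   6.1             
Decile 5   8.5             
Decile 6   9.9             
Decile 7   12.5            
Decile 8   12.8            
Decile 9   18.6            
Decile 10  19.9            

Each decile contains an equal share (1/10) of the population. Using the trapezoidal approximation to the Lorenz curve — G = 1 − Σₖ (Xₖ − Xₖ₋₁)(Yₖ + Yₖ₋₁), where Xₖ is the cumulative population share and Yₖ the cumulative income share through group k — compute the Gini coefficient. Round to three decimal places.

Cumulative income shares Yₖ: 0.0240, 0.0670, 0.1170, 0.1780, 0.2630, 0.3620, 0.4870, 0.6150, 0.8010, 1.0000
Σ (Xₖ−Xₖ₋₁)(Yₖ+Yₖ₋₁) = (1/10)(0.0240+0.0000) + (1/10)(0.0670+0.0240) + (1/10)(0.1170+0.0670) + (1/10)(0.1780+0.1170) + (1/10)(0.2630+0.1780) + (1/10)(0.3620+0.2630) + (1/10)(0.4870+0.3620) + (1/10)(0.6150+0.4870) + (1/10)(0.8010+0.6150) + (1/10)(1.0000+0.8010)
  = 0.0024 + 0.0091 + 0.0184 + 0.0295 + 0.0441 + 0.0625 + 0.0849 + 0.1102 + 0.1416 + 0.1801 = 0.6828
G = 1 − 0.6828 = 0.3172

0.317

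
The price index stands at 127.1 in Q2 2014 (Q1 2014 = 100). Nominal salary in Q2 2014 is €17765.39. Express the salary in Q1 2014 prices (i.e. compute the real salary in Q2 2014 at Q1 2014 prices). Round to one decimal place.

Real = Nominal ÷ (Index/100) = 17765.39 ÷ (127.1/100)
     = 17765.39 ÷ 1.271 = 13977.4902

13977.5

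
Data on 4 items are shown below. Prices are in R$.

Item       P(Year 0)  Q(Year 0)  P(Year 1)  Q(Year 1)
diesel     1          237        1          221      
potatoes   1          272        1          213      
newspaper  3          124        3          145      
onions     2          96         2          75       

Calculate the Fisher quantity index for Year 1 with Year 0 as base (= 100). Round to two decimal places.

Laspeyres component (base-period weights):
ΣP(Year 0)Q(Year 1) = 1×221 + 1×213 + 3×145 + 2×75 = 221 + 213 + 435 + 150 = 1019
ΣP(Year 0)Q(Year 0) = 1×237 + 1×272 + 3×124 + 2×96 = 237 + 272 + 372 + 192 = 1073
L = 1019 / 1073 × 100 = 94.9674
Paasche component (current-period weights):
ΣP(Year 1)Q(Year 1) = 1×221 + 1×213 + 3×145 + 2×75 = 221 + 213 + 435 + 150 = 1019
ΣP(Year 1)Q(Year 0) = 1×237 + 1×272 + 3×124 + 2×96 = 237 + 272 + 372 + 192 = 1073
P = 1019 / 1073 × 100 = 94.9674
Fisher = √(L × P) = √(94.9674 × 94.9674) = 94.9674

94.97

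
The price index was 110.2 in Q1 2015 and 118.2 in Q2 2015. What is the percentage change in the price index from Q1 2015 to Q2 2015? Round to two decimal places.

Change = (118.2 − 110.2) / 110.2 × 100
       = 8.0 / 110.2 × 100 = 7.2595%

7.26%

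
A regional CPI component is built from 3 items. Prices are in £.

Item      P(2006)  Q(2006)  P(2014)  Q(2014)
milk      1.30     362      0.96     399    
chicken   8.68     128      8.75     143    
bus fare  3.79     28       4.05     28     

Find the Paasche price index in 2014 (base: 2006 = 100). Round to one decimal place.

93.7

Paasche price index uses current-period quantities as weights.
ΣP(2014)·Q(2014) = 0.96×399 + 8.75×143 + 4.05×28 = 383.04 + 1251.25 + 113.4 = 1747.69
ΣP(2006)·Q(2014) = 1.30×399 + 8.68×143 + 3.79×28 = 518.7 + 1241.24 + 106.12 = 1866.06
Index = 1747.69 / 1866.06 × 100 = 93.6567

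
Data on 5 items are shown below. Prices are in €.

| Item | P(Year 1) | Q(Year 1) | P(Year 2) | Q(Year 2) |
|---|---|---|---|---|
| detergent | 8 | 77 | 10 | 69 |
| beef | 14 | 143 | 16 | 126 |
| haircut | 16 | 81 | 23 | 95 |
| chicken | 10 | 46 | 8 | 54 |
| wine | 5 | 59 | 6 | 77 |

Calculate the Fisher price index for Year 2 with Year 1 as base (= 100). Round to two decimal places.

Laspeyres component (base-period weights):
ΣP(Year 2)Q(Year 1) = 10×77 + 16×143 + 23×81 + 8×46 + 6×59 = 770 + 2288 + 1863 + 368 + 354 = 5643
ΣP(Year 1)Q(Year 1) = 8×77 + 14×143 + 16×81 + 10×46 + 5×59 = 616 + 2002 + 1296 + 460 + 295 = 4669
L = 5643 / 4669 × 100 = 120.8610
Paasche component (current-period weights):
ΣP(Year 2)Q(Year 2) = 10×69 + 16×126 + 23×95 + 8×54 + 6×77 = 690 + 2016 + 2185 + 432 + 462 = 5785
ΣP(Year 1)Q(Year 2) = 8×69 + 14×126 + 16×95 + 10×54 + 5×77 = 552 + 1764 + 1520 + 540 + 385 = 4761
P = 5785 / 4761 × 100 = 121.5081
Fisher = √(L × P) = √(120.8610 × 121.5081) = 121.1841

121.18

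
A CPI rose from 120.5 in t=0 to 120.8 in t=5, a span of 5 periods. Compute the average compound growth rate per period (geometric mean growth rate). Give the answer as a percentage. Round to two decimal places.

Growth factor = (120.8/120.5)^(1/5) = (1.002490)^(1/5) = 1.000497
Growth rate = 1.000497 − 1 = 0.000497 = 0.0497%

0.05%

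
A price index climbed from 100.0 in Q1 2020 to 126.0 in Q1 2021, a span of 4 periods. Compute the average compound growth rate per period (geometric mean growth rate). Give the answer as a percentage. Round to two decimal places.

Growth factor = (126.0/100.0)^(1/4) = (1.260000)^(1/4) = 1.059480
Growth rate = 1.059480 − 1 = 0.059480 = 5.9480%

5.95%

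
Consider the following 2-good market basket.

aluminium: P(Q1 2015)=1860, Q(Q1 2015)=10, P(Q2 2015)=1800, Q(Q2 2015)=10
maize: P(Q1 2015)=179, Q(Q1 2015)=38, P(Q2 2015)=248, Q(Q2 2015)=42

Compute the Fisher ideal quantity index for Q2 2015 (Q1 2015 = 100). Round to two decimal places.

103.22

Laspeyres component (base-period weights):
ΣP(Q1 2015)Q(Q2 2015) = 1860×10 + 179×42 = 18600 + 7518 = 26118
ΣP(Q1 2015)Q(Q1 2015) = 1860×10 + 179×38 = 18600 + 6802 = 25402
L = 26118 / 25402 × 100 = 102.8187
Paasche component (current-period weights):
ΣP(Q2 2015)Q(Q2 2015) = 1800×10 + 248×42 = 18000 + 10416 = 28416
ΣP(Q2 2015)Q(Q1 2015) = 1800×10 + 248×38 = 18000 + 9424 = 27424
P = 28416 / 27424 × 100 = 103.6173
Fisher = √(L × P) = √(102.8187 × 103.6173) = 103.2172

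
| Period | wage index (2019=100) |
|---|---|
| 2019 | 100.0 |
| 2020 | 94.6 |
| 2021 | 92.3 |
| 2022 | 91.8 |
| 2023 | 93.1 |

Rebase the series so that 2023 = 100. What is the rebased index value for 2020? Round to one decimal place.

101.6

Rebased(2020) = 94.6 / 93.1 × 100 = 101.6112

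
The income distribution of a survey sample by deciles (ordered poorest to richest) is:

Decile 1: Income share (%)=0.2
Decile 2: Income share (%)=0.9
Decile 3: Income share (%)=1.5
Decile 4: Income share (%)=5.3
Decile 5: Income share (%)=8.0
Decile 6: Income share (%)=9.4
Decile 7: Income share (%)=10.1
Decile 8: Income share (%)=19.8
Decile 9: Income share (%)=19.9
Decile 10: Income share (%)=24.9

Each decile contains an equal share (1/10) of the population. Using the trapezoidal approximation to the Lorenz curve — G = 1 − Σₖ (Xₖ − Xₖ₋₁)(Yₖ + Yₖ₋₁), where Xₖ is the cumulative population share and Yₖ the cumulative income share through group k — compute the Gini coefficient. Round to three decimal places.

0.463

Cumulative income shares Yₖ: 0.0020, 0.0110, 0.0260, 0.0790, 0.1590, 0.2530, 0.3540, 0.5520, 0.7510, 1.0000
Σ (Xₖ−Xₖ₋₁)(Yₖ+Yₖ₋₁) = (1/10)(0.0020+0.0000) + (1/10)(0.0110+0.0020) + (1/10)(0.0260+0.0110) + (1/10)(0.0790+0.0260) + (1/10)(0.1590+0.0790) + (1/10)(0.2530+0.1590) + (1/10)(0.3540+0.2530) + (1/10)(0.5520+0.3540) + (1/10)(0.7510+0.5520) + (1/10)(1.0000+0.7510)
  = 0.0002 + 0.0013 + 0.0037 + 0.0105 + 0.0238 + 0.0412 + 0.0607 + 0.0906 + 0.1303 + 0.1751 = 0.5374
G = 1 − 0.5374 = 0.4626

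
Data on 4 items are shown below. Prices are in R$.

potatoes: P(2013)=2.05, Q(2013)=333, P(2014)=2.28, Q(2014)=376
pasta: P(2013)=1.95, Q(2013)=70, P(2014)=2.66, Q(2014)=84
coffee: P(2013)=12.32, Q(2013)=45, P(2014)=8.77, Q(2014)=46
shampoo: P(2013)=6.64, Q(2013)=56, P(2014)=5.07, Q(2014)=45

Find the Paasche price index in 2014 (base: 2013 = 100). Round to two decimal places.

Paasche price index uses current-period quantities as weights.
ΣP(2014)·Q(2014) = 2.28×376 + 2.66×84 + 8.77×46 + 5.07×45 = 857.28 + 223.44 + 403.42 + 228.15 = 1712.29
ΣP(2013)·Q(2014) = 2.05×376 + 1.95×84 + 12.32×46 + 6.64×45 = 770.8 + 163.8 + 566.72 + 298.8 = 1800.12
Index = 1712.29 / 1800.12 × 100 = 95.1209

95.12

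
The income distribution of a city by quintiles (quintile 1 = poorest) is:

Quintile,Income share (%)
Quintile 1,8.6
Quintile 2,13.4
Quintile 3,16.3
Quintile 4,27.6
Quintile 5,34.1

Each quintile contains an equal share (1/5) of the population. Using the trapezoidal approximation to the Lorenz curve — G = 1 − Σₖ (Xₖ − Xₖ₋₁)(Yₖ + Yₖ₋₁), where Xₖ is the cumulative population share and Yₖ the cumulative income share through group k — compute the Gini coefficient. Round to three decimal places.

0.261

Cumulative income shares Yₖ: 0.0860, 0.2200, 0.3830, 0.6590, 1.0000
Σ (Xₖ−Xₖ₋₁)(Yₖ+Yₖ₋₁) = (1/5)(0.0860+0.0000) + (1/5)(0.2200+0.0860) + (1/5)(0.3830+0.2200) + (1/5)(0.6590+0.3830) + (1/5)(1.0000+0.6590)
  = 0.0172 + 0.0612 + 0.1206 + 0.2084 + 0.3318 = 0.7392
G = 1 − 0.7392 = 0.2608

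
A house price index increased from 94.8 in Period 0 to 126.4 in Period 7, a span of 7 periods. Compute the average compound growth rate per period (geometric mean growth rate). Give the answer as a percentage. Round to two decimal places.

4.20%

Growth factor = (126.4/94.8)^(1/7) = (1.333333)^(1/7) = 1.041954
Growth rate = 1.041954 − 1 = 0.041954 = 4.1954%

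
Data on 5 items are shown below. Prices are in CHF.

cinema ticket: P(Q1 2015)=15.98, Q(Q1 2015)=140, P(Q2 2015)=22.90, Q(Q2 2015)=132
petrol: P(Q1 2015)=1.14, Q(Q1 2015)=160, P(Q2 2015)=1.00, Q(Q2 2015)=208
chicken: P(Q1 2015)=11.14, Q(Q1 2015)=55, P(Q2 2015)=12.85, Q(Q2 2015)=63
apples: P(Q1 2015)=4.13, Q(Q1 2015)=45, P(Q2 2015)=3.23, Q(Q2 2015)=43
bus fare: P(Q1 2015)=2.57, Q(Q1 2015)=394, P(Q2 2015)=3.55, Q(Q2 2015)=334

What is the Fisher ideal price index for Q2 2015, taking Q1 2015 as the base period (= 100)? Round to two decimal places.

132.06

Laspeyres component (base-period weights):
ΣP(Q2 2015)Q(Q1 2015) = 22.90×140 + 1.00×160 + 12.85×55 + 3.23×45 + 3.55×394 = 3206 + 160 + 706.75 + 145.35 + 1398.7 = 5616.8
ΣP(Q1 2015)Q(Q1 2015) = 15.98×140 + 1.14×160 + 11.14×55 + 4.13×45 + 2.57×394 = 2237.2 + 182.4 + 612.7 + 185.85 + 1012.58 = 4230.73
L = 5616.8 / 4230.73 × 100 = 132.7620
Paasche component (current-period weights):
ΣP(Q2 2015)Q(Q2 2015) = 22.90×132 + 1.00×208 + 12.85×63 + 3.23×43 + 3.55×334 = 3022.8 + 208 + 809.55 + 138.89 + 1185.7 = 5364.94
ΣP(Q1 2015)Q(Q2 2015) = 15.98×132 + 1.14×208 + 11.14×63 + 4.13×43 + 2.57×334 = 2109.36 + 237.12 + 701.82 + 177.59 + 858.38 = 4084.27
P = 5364.94 / 4084.27 × 100 = 131.3562
Fisher = √(L × P) = √(132.7620 × 131.3562) = 132.0572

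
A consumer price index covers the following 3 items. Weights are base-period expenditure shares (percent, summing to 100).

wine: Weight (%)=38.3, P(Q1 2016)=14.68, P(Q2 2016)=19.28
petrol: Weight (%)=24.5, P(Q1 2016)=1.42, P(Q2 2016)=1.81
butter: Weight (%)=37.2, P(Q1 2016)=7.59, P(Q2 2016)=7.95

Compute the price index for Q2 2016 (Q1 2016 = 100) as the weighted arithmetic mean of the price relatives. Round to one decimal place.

wine: 38.3 × (19.28/14.68) = 38.3 × 1.313351 = 50.3014
petrol: 24.5 × (1.81/1.42) = 24.5 × 1.274648 = 31.2289
butter: 37.2 × (7.95/7.59) = 37.2 × 1.047431 = 38.9644
Index = Σ wᵢ·(p₁ᵢ/p₀ᵢ) = 50.3014 + 31.2289 + 38.9644 = 120.4947

120.5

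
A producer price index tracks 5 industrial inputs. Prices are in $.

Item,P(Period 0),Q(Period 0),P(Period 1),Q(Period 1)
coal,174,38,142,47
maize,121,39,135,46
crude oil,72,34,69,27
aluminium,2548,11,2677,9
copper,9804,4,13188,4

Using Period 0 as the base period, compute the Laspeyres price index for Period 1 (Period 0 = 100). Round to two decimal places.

Laspeyres price index uses base-period quantities as weights.
ΣP(Period 1)·Q(Period 0) = 142×38 + 135×39 + 69×34 + 2677×11 + 13188×4 = 5396 + 5265 + 2346 + 29447 + 52752 = 95206
ΣP(Period 0)·Q(Period 0) = 174×38 + 121×39 + 72×34 + 2548×11 + 9804×4 = 6612 + 4719 + 2448 + 28028 + 39216 = 81023
Index = 95206 / 81023 × 100 = 117.5049

117.50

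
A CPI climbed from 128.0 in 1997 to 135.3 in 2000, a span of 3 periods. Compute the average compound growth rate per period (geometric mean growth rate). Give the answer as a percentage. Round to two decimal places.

Growth factor = (135.3/128.0)^(1/3) = (1.057031)^(1/3) = 1.018660
Growth rate = 1.018660 − 1 = 0.018660 = 1.8660%

1.87%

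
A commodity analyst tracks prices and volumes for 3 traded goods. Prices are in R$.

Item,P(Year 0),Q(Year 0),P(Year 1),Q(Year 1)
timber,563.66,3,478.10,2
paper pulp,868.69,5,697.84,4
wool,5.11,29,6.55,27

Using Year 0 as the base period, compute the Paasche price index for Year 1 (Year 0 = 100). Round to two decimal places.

82.79

Paasche price index uses current-period quantities as weights.
ΣP(Year 1)·Q(Year 1) = 478.10×2 + 697.84×4 + 6.55×27 = 956.2 + 2791.36 + 176.85 = 3924.41
ΣP(Year 0)·Q(Year 1) = 563.66×2 + 868.69×4 + 5.11×27 = 1127.32 + 3474.76 + 137.97 = 4740.05
Index = 3924.41 / 4740.05 × 100 = 82.7926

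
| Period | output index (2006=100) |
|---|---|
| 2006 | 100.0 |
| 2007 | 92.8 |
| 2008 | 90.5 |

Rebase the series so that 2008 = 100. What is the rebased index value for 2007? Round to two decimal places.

Rebased(2007) = 92.8 / 90.5 × 100 = 102.5414

102.54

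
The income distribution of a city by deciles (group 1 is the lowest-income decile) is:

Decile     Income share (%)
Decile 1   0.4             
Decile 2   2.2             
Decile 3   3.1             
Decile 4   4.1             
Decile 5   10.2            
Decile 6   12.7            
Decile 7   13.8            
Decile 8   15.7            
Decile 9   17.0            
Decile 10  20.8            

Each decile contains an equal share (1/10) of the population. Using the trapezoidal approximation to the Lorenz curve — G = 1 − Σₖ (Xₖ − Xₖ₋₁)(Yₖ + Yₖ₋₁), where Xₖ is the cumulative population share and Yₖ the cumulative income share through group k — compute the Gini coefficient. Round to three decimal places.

0.382

Cumulative income shares Yₖ: 0.0040, 0.0260, 0.0570, 0.0980, 0.2000, 0.3270, 0.4650, 0.6220, 0.7920, 1.0000
Σ (Xₖ−Xₖ₋₁)(Yₖ+Yₖ₋₁) = (1/10)(0.0040+0.0000) + (1/10)(0.0260+0.0040) + (1/10)(0.0570+0.0260) + (1/10)(0.0980+0.0570) + (1/10)(0.2000+0.0980) + (1/10)(0.3270+0.2000) + (1/10)(0.4650+0.3270) + (1/10)(0.6220+0.4650) + (1/10)(0.7920+0.6220) + (1/10)(1.0000+0.7920)
  = 0.0004 + 0.0030 + 0.0083 + 0.0155 + 0.0298 + 0.0527 + 0.0792 + 0.1087 + 0.1414 + 0.1792 = 0.6182
G = 1 − 0.6182 = 0.3818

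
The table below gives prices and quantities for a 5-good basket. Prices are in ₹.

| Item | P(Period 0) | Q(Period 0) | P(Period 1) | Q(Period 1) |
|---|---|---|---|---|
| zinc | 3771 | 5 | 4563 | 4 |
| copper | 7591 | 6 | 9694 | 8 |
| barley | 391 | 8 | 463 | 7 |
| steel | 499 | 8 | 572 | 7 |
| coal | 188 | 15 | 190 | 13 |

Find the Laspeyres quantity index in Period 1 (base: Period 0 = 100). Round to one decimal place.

Laspeyres quantity index uses base-period prices as weights.
ΣP(Period 0)·Q(Period 1) = 3771×4 + 7591×8 + 391×7 + 499×7 + 188×13 = 15084 + 60728 + 2737 + 3493 + 2444 = 84486
ΣP(Period 0)·Q(Period 0) = 3771×5 + 7591×6 + 391×8 + 499×8 + 188×15 = 18855 + 45546 + 3128 + 3992 + 2820 = 74341
Index = 84486 / 74341 × 100 = 113.6466

113.6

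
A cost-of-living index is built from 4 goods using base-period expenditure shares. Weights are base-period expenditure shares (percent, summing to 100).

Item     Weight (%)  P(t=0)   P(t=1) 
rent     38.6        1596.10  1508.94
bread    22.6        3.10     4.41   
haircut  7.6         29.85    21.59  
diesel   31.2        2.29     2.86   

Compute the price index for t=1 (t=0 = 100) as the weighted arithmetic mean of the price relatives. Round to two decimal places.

rent: 38.6 × (1508.94/1596.10) = 38.6 × 0.945392 = 36.4921
bread: 22.6 × (4.41/3.10) = 22.6 × 1.422581 = 32.1503
haircut: 7.6 × (21.59/29.85) = 7.6 × 0.723283 = 5.4970
diesel: 31.2 × (2.86/2.29) = 31.2 × 1.248908 = 38.9659
Index = Σ wᵢ·(p₁ᵢ/p₀ᵢ) = 36.4921 + 32.1503 + 5.4970 + 38.9659 = 113.1053

113.11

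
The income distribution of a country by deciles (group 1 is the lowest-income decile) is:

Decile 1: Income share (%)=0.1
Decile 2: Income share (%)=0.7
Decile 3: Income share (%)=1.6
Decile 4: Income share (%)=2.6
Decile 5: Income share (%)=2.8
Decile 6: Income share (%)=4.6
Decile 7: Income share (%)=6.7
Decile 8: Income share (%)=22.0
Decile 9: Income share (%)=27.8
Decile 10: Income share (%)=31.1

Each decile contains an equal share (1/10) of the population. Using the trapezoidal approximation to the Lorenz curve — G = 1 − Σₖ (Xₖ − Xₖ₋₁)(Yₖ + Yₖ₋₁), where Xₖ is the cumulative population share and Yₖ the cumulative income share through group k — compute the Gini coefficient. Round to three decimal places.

Cumulative income shares Yₖ: 0.0010, 0.0080, 0.0240, 0.0500, 0.0780, 0.1240, 0.1910, 0.4110, 0.6890, 1.0000
Σ (Xₖ−Xₖ₋₁)(Yₖ+Yₖ₋₁) = (1/10)(0.0010+0.0000) + (1/10)(0.0080+0.0010) + (1/10)(0.0240+0.0080) + (1/10)(0.0500+0.0240) + (1/10)(0.0780+0.0500) + (1/10)(0.1240+0.0780) + (1/10)(0.1910+0.1240) + (1/10)(0.4110+0.1910) + (1/10)(0.6890+0.4110) + (1/10)(1.0000+0.6890)
  = 0.0001 + 0.0009 + 0.0032 + 0.0074 + 0.0128 + 0.0202 + 0.0315 + 0.0602 + 0.1100 + 0.1689 = 0.4152
G = 1 − 0.4152 = 0.5848

0.585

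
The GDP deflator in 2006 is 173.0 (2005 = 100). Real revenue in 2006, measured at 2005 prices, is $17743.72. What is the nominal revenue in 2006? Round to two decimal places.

30696.64

Nominal = Real × (Index/100) = 17743.72 × (173.0/100)
        = 17743.72 × 1.730 = 30696.6356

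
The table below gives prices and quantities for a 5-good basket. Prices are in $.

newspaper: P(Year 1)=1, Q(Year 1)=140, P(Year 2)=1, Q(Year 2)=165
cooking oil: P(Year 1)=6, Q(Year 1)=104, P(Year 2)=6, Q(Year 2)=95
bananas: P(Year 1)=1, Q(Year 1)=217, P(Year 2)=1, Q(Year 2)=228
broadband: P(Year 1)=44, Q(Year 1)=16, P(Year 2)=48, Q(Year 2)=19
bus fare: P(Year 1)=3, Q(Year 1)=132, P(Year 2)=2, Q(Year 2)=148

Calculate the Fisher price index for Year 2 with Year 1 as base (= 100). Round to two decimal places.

96.76

Laspeyres component (base-period weights):
ΣP(Year 2)Q(Year 1) = 1×140 + 6×104 + 1×217 + 48×16 + 2×132 = 140 + 624 + 217 + 768 + 264 = 2013
ΣP(Year 1)Q(Year 1) = 1×140 + 6×104 + 1×217 + 44×16 + 3×132 = 140 + 624 + 217 + 704 + 396 = 2081
L = 2013 / 2081 × 100 = 96.7323
Paasche component (current-period weights):
ΣP(Year 2)Q(Year 2) = 1×165 + 6×95 + 1×228 + 48×19 + 2×148 = 165 + 570 + 228 + 912 + 296 = 2171
ΣP(Year 1)Q(Year 2) = 1×165 + 6×95 + 1×228 + 44×19 + 3×148 = 165 + 570 + 228 + 836 + 444 = 2243
P = 2171 / 2243 × 100 = 96.7900
Fisher = √(L × P) = √(96.7323 × 96.7900) = 96.7612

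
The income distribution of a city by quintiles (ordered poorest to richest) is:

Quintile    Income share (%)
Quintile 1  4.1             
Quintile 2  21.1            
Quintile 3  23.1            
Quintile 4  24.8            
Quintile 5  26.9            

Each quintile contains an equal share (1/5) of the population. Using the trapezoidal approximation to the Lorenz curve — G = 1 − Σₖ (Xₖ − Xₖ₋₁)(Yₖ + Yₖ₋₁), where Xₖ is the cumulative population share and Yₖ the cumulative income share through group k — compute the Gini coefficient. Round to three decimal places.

0.197

Cumulative income shares Yₖ: 0.0410, 0.2520, 0.4830, 0.7310, 1.0000
Σ (Xₖ−Xₖ₋₁)(Yₖ+Yₖ₋₁) = (1/5)(0.0410+0.0000) + (1/5)(0.2520+0.0410) + (1/5)(0.4830+0.2520) + (1/5)(0.7310+0.4830) + (1/5)(1.0000+0.7310)
  = 0.0082 + 0.0586 + 0.1470 + 0.2428 + 0.3462 = 0.8028
G = 1 − 0.8028 = 0.1972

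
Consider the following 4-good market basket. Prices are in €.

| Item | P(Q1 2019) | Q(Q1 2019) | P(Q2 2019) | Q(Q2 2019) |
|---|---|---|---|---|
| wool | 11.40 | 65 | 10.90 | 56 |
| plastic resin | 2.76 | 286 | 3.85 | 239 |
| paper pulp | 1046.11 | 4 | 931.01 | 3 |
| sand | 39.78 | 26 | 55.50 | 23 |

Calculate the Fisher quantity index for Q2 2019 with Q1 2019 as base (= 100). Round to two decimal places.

Laspeyres component (base-period weights):
ΣP(Q1 2019)Q(Q2 2019) = 11.40×56 + 2.76×239 + 1046.11×3 + 39.78×23 = 638.4 + 659.64 + 3138.33 + 914.94 = 5351.31
ΣP(Q1 2019)Q(Q1 2019) = 11.40×65 + 2.76×286 + 1046.11×4 + 39.78×26 = 741 + 789.36 + 4184.44 + 1034.28 = 6749.08
L = 5351.31 / 6749.08 × 100 = 79.2895
Paasche component (current-period weights):
ΣP(Q2 2019)Q(Q2 2019) = 10.90×56 + 3.85×239 + 931.01×3 + 55.50×23 = 610.4 + 920.15 + 2793.03 + 1276.5 = 5600.08
ΣP(Q2 2019)Q(Q1 2019) = 10.90×65 + 3.85×286 + 931.01×4 + 55.50×26 = 708.5 + 1101.1 + 3724.04 + 1443 = 6976.64
P = 5600.08 / 6976.64 × 100 = 80.2690
Fisher = √(L × P) = √(79.2895 × 80.2690) = 79.7777

79.78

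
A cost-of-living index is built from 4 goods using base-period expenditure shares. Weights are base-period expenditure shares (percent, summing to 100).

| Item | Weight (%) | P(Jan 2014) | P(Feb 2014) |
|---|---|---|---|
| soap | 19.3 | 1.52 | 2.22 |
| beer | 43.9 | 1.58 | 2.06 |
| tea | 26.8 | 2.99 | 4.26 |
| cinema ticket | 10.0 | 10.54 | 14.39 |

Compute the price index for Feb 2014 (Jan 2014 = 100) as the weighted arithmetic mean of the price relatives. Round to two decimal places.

soap: 19.3 × (2.22/1.52) = 19.3 × 1.460526 = 28.1882
beer: 43.9 × (2.06/1.58) = 43.9 × 1.303797 = 57.2367
tea: 26.8 × (4.26/2.99) = 26.8 × 1.424749 = 38.1833
cinema ticket: 10.0 × (14.39/10.54) = 10.0 × 1.365275 = 13.6528
Index = Σ wᵢ·(p₁ᵢ/p₀ᵢ) = 28.1882 + 57.2367 + 38.1833 + 13.6528 = 137.2609

137.26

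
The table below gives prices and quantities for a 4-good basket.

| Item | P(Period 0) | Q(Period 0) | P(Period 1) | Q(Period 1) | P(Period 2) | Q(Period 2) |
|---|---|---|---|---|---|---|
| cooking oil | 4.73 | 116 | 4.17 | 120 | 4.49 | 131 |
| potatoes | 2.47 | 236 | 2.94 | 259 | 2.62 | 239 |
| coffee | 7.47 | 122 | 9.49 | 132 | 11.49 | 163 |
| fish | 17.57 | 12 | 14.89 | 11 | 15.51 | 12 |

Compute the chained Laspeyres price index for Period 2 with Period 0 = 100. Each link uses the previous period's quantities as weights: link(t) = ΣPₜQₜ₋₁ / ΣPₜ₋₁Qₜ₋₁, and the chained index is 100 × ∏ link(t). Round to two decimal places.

120.97

Link Period 0→Period 1:
ΣP(Period 1)Q(Period 0) = 4.17×116 + 2.94×236 + 9.49×122 + 14.89×12 = 483.72 + 693.84 + 1157.78 + 178.68 = 2514.02
ΣP(Period 0)Q(Period 0) = 4.73×116 + 2.47×236 + 7.47×122 + 17.57×12 = 548.68 + 582.92 + 911.34 + 210.84 = 2253.78
link = 2514.02/2253.78 = 1.115468
Link Period 1→Period 2:
ΣP(Period 2)Q(Period 1) = 4.49×120 + 2.62×259 + 11.49×132 + 15.51×11 = 538.8 + 678.58 + 1516.68 + 170.61 = 2904.67
ΣP(Period 1)Q(Period 1) = 4.17×120 + 2.94×259 + 9.49×132 + 14.89×11 = 500.4 + 761.46 + 1252.68 + 163.79 = 2678.33
link = 2904.67/2678.33 = 1.084508
Chained index = 100 × 1.115468 × 1.084508 = 120.9734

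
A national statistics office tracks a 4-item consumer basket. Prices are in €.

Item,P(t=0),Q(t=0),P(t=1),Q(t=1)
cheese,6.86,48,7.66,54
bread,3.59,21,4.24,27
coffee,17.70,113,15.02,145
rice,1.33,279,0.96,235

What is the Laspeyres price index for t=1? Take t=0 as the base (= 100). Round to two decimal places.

87.25

Laspeyres price index uses base-period quantities as weights.
ΣP(t=1)·Q(t=0) = 7.66×48 + 4.24×21 + 15.02×113 + 0.96×279 = 367.68 + 89.04 + 1697.26 + 267.84 = 2421.82
ΣP(t=0)·Q(t=0) = 6.86×48 + 3.59×21 + 17.70×113 + 1.33×279 = 329.28 + 75.39 + 2000.1 + 371.07 = 2775.84
Index = 2421.82 / 2775.84 × 100 = 87.2464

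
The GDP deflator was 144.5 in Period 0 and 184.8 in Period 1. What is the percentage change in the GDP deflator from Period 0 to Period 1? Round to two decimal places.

27.89%

Change = (184.8 − 144.5) / 144.5 × 100
       = 40.3 / 144.5 × 100 = 27.8893%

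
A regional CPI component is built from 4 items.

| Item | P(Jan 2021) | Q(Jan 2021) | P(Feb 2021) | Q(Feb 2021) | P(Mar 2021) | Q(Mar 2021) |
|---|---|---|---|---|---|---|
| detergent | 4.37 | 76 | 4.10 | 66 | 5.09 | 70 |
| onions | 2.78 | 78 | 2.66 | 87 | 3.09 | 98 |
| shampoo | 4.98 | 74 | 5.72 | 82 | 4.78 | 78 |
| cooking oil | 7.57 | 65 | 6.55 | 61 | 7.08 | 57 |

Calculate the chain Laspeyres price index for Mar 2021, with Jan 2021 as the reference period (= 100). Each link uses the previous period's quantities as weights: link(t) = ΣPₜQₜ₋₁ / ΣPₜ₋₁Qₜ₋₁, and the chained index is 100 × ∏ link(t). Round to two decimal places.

101.17

Link Jan 2021→Feb 2021:
ΣP(Feb 2021)Q(Jan 2021) = 4.10×76 + 2.66×78 + 5.72×74 + 6.55×65 = 311.6 + 207.48 + 423.28 + 425.75 = 1368.11
ΣP(Jan 2021)Q(Jan 2021) = 4.37×76 + 2.78×78 + 4.98×74 + 7.57×65 = 332.12 + 216.84 + 368.52 + 492.05 = 1409.53
link = 1368.11/1409.53 = 0.970614
Link Feb 2021→Mar 2021:
ΣP(Mar 2021)Q(Feb 2021) = 5.09×66 + 3.09×87 + 4.78×82 + 7.08×61 = 335.94 + 268.83 + 391.96 + 431.88 = 1428.61
ΣP(Feb 2021)Q(Feb 2021) = 4.10×66 + 2.66×87 + 5.72×82 + 6.55×61 = 270.6 + 231.42 + 469.04 + 399.55 = 1370.61
link = 1428.61/1370.61 = 1.042317
Chained index = 100 × 0.970614 × 1.042317 = 101.1688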